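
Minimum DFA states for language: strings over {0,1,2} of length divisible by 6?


Track length mod 6: states 0..5, accept at 0
Minimal DFA: 6 states


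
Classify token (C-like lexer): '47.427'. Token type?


Pattern: digits with a decimal point
Type: FLOAT_LITERAL


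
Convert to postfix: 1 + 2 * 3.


* has higher precedence, evaluate 2*3 first
Postfix: 1 2 3 * +


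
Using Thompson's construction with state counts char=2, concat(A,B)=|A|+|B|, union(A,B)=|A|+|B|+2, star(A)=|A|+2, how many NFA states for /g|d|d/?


Syntax tree has 3 char leaf(s), 2 union(s), 0 star(s)
chars contribute 3×2 = 6; each union adds +2; each star adds +2
Total: 6 + 4 + 0 = 10 states


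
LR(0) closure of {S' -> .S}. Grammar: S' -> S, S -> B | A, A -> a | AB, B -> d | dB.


Start: S' -> .S
For each item with dot before a nonterminal B, add B -> .γ for every B-production
Closure: [S' -> .S, S -> .B, S -> .A, B -> .d, B -> .dB, A -> .a, A -> .AB]


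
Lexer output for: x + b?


Scan left to right, longest-match per lexeme
Tokens: ID(x), OP(+), ID(b)


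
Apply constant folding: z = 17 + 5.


17 + 5 = 22 at compile time
Optimized: z = 22


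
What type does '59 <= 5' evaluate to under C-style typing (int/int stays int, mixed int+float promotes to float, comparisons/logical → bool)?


Operand types: int <= int
Rule: comparison yields bool
Result type: bool


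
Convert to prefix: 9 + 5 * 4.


'*' binds tighter: tree is (+ 9 (* 5 4))
Prefix: + 9 * 5 4


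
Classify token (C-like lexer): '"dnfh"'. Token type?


Pattern: double-quoted sequence
Type: STRING_LITERAL


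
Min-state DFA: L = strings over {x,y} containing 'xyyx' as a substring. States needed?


KMP-style automaton: 4 progress states + 1 absorbing accept = 5
Minimal DFA: 5 states


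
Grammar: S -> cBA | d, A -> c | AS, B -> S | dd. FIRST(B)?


Per alternative of B: FIRST(S) = {c, d}; FIRST(dd) = {d}
FIRST(B) = {c, d}


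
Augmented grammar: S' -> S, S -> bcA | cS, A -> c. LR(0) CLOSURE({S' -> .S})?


Start: S' -> .S
For each item with dot before a nonterminal B, add B -> .γ for every B-production
Closure: [S' -> .S, S -> .bcA, S -> .cS]


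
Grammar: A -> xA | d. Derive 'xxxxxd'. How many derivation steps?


Derivation: A => xA => xxA => xxxA => xxxxA => xxxxxA => xxxxxd
Steps: 6


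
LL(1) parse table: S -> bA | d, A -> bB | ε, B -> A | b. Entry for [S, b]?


For [S, b]: 'b' ∈ FIRST(bA)
Entry: S -> bA


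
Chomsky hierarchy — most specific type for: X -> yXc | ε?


Single nonterminal LHS, but y^n c^n is not regular
Classification: Type 2 (Context-Free)


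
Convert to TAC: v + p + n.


Break into single-operator statements:
t1 = v + p
t2 = t1 + n


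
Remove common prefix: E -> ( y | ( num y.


Common prefix: '('
Factored: E -> ( E', E' -> y | num y


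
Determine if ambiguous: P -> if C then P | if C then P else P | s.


dangling else: 'if C then if C then s else s' parses two ways
Ambiguous


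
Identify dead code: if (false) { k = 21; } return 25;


condition is constant false, so the whole block is unreachable
Dead: 'if (false) { k = 21; }'


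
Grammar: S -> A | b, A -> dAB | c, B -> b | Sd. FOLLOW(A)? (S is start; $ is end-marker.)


$ ∈ FOLLOW(S). For each A -> αBβ: add FIRST(β)\{ε} to FOLLOW(B); if β nullable, add FOLLOW(A).
FOLLOW(A) = {$, b, c, d}


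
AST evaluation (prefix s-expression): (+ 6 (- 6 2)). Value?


Evaluate inner: (- 6 2) = 4
Evaluate root: (+ 6 4) = 10
Result: 10


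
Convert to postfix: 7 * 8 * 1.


Left to right (same or higher precedence on left)
Postfix: 7 8 * 1 *


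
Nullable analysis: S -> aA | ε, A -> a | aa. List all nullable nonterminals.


A nonterminal is nullable iff some alternative derives ε (directly, or every symbol in it is nullable)
Nullable: {S}


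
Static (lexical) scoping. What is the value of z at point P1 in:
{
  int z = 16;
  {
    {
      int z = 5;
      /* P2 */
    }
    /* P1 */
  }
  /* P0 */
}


P1's block does not declare z; resolves to the enclosing declaration at depth 0
z = 16


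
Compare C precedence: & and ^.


'&' is bitwise AND (level 5); '^' is bitwise XOR (level 4)
Higher level binds tighter
'&' has higher precedence than '^'


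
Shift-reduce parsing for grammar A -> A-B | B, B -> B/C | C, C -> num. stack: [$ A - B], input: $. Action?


handle 'A-B' on top; lookahead ∈ FOLLOW(A) = {-, $}
Action: reduce (A -> A-B)


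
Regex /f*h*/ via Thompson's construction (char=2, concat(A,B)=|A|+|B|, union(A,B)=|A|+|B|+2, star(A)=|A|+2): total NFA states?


Syntax tree has 2 char leaf(s), 0 union(s), 2 star(s)
chars contribute 2×2 = 4; each union adds +2; each star adds +2
Total: 4 + 0 + 4 = 8 states


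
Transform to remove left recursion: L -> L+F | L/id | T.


Left-recursive alternatives: L+F, L/id; non-recursive: T
Introduce L': L -> TL', L' -> +FL' | /idL' | ε


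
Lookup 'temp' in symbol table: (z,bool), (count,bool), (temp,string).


Lookup 'temp' → type string


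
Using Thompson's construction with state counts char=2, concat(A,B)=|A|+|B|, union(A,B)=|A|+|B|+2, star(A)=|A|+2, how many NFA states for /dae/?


Syntax tree has 3 char leaf(s), 0 union(s), 0 star(s)
chars contribute 3×2 = 6; each union adds +2; each star adds +2
Total: 6 + 0 + 0 = 6 states


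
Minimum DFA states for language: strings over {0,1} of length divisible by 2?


Track length mod 2: states 0..1, accept at 0
Minimal DFA: 2 states


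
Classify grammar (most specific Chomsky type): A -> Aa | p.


Left-linear: every RHS is a terminal or one nonterminal followed by a terminal
Classification: Type 3 (Regular)


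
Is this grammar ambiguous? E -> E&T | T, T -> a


precedence layered via separate nonterminal T: deterministic
Unambiguous


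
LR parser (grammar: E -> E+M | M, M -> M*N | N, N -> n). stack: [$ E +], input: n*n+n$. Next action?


no handle ('E+' is not any RHS); shift 'n'
Action: shift


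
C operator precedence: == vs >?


'>' is relational (level 7); '==' is equality (level 6)
Higher level binds tighter
'>' has higher precedence than '=='


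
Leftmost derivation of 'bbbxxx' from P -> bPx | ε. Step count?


Derivation: P => bPx => bbPxx => bbbPxxx => bbbxxx
Steps: 4


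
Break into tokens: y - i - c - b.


Scan left to right, longest-match per lexeme
Tokens: ID(y), OP(-), ID(i), OP(-), ID(c), OP(-), ID(b)


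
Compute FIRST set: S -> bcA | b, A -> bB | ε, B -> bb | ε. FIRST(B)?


Per alternative of B: FIRST(bb) = {b}; FIRST(ε) = {ε}
FIRST(B) = {b, ε}


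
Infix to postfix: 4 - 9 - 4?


Left to right (same or higher precedence on left)
Postfix: 4 9 - 4 -


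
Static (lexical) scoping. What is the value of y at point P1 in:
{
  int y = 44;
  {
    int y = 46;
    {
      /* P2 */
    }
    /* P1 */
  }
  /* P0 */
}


y declared in the same block as P1
y = 46


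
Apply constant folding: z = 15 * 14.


15 * 14 = 210 at compile time
Optimized: z = 210


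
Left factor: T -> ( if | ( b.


Common prefix: '('
Factored: T -> ( T', T' -> if | b


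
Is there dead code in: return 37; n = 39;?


statement follows a return and is unreachable
Dead: 'n = 39'


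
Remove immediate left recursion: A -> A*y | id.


Left-recursive alternatives: A*y; non-recursive: id
Introduce A': A -> idA', A' -> *yA' | ε


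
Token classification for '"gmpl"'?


Pattern: double-quoted sequence
Type: STRING_LITERAL


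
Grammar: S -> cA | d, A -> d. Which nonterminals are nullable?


A nonterminal is nullable iff some alternative derives ε (directly, or every symbol in it is nullable)
Nullable: {}


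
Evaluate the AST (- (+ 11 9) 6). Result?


Evaluate inner: (+ 11 9) = 20
Evaluate root: (- 20 6) = 14
Result: 14


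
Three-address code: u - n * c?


Break into single-operator statements:
t1 = n * c
t2 = u - t1


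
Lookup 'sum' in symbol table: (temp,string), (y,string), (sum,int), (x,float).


Lookup 'sum' → type int


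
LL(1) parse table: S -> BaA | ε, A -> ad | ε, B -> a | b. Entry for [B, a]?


For [B, a]: 'a' ∈ FIRST(a)
Entry: B -> a


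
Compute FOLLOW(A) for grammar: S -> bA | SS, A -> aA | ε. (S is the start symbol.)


$ ∈ FOLLOW(S). For each A -> αBβ: add FIRST(β)\{ε} to FOLLOW(B); if β nullable, add FOLLOW(A).
FOLLOW(A) = {$, b}


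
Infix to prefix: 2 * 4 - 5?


left-to-right (same/higher precedence on left): tree is (- (* 2 4) 5)
Prefix: - * 2 4 5


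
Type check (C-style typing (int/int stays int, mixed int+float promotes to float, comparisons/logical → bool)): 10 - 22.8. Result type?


Operand types: int - float
Rule: mixed int/float promotes to float; int/int stays int
Result type: float


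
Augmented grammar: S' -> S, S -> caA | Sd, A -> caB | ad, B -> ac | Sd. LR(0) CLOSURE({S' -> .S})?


Start: S' -> .S
For each item with dot before a nonterminal B, add B -> .γ for every B-production
Closure: [S' -> .S, S -> .caA, S -> .Sd]


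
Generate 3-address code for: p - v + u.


Break into single-operator statements:
t1 = p - v
t2 = t1 + u


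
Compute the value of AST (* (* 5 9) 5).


Evaluate inner: (* 5 9) = 45
Evaluate root: (* 45 5) = 225
Result: 225


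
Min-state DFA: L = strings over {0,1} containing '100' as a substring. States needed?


KMP-style automaton: 3 progress states + 1 absorbing accept = 4
Minimal DFA: 4 states


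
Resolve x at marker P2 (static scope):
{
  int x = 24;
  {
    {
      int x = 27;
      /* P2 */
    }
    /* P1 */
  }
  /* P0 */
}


x declared in the same block as P2
x = 27


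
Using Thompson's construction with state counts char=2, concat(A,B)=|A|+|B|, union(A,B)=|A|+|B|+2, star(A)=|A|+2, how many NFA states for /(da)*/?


Syntax tree has 2 char leaf(s), 0 union(s), 1 star(s)
chars contribute 2×2 = 4; each union adds +2; each star adds +2
Total: 4 + 0 + 2 = 6 states


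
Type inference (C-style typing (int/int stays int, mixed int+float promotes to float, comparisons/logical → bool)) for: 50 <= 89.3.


Operand types: int <= float
Rule: comparison yields bool
Result type: bool


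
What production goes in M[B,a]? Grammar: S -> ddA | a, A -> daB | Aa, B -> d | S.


For [B, a]: 'a' ∈ FIRST(S)
Entry: B -> S


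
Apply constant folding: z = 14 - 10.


14 - 10 = 4 at compile time
Optimized: z = 4


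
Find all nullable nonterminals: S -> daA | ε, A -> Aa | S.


A nonterminal is nullable iff some alternative derives ε (directly, or every symbol in it is nullable)
Nullable: {A, S}


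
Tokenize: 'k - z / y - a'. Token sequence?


Scan left to right, longest-match per lexeme
Tokens: ID(k), OP(-), ID(z), OP(/), ID(y), OP(-), ID(a)


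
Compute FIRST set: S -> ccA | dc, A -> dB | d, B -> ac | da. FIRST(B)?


Per alternative of B: FIRST(ac) = {a}; FIRST(da) = {d}
FIRST(B) = {a, d}


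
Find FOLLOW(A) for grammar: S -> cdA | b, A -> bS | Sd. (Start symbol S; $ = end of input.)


$ ∈ FOLLOW(S). For each A -> αBβ: add FIRST(β)\{ε} to FOLLOW(B); if β nullable, add FOLLOW(A).
FOLLOW(A) = {$, d}


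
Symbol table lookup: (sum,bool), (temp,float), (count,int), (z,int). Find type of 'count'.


Lookup 'count' → type int


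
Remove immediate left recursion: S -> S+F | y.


Left-recursive alternatives: S+F; non-recursive: y
Introduce S': S -> yS', S' -> +FS' | ε


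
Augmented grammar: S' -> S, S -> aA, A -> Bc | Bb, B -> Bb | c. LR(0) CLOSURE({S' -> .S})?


Start: S' -> .S
For each item with dot before a nonterminal B, add B -> .γ for every B-production
Closure: [S' -> .S, S -> .aA]


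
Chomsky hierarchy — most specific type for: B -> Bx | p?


Left-linear: every RHS is a terminal or one nonterminal followed by a terminal
Classification: Type 3 (Regular)


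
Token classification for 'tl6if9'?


Pattern: letter/underscore followed by alphanumerics, not a keyword
Type: IDENTIFIER


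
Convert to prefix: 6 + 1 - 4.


left-to-right (same/higher precedence on left): tree is (- (+ 6 1) 4)
Prefix: - + 6 1 4


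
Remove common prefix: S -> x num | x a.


Common prefix: 'x'
Factored: S -> x S', S' -> num | a


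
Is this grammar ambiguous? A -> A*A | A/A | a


'a*a/a' has two parse trees (no precedence encoded between * and /)
Ambiguous


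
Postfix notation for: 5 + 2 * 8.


* has higher precedence, evaluate 2*8 first
Postfix: 5 2 8 * +


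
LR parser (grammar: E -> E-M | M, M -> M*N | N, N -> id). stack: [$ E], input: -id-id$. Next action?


shift '-' to continue E -> E-M
Action: shift


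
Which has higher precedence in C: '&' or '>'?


'>' is relational (level 7); '&' is bitwise AND (level 5)
Higher level binds tighter
'>' has higher precedence than '&'


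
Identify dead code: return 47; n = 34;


statement follows a return and is unreachable
Dead: 'n = 34'


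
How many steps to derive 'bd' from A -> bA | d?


Derivation: A => bA => bd
Steps: 2


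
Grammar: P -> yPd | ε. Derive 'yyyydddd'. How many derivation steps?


Derivation: P => yPd => yyPdd => yyyPddd => yyyyPdddd => yyyydddd
Steps: 5


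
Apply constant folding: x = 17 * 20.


17 * 20 = 340 at compile time
Optimized: x = 340


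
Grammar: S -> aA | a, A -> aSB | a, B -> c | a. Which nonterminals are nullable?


A nonterminal is nullable iff some alternative derives ε (directly, or every symbol in it is nullable)
Nullable: {}


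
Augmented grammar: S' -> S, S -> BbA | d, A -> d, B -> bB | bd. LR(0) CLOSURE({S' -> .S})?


Start: S' -> .S
For each item with dot before a nonterminal B, add B -> .γ for every B-production
Closure: [S' -> .S, S -> .BbA, S -> .d, B -> .bB, B -> .bd]


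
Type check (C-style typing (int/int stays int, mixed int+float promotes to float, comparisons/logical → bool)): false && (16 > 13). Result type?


Operand types: bool && bool
Rule: logical operators take bool operands and yield bool
Result type: bool


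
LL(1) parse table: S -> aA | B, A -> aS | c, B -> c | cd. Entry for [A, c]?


For [A, c]: 'c' ∈ FIRST(c)
Entry: A -> c


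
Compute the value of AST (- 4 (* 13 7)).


Evaluate inner: (* 13 7) = 91
Evaluate root: (- 4 91) = -87
Result: -87


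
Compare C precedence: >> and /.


'/' is multiplicative (level 10); '>>' is shift (level 8)
Higher level binds tighter
'/' has higher precedence than '>>'


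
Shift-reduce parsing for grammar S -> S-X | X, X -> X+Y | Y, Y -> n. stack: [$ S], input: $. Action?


start symbol S on stack, input exhausted
Action: accept


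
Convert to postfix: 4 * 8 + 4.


Left to right (same or higher precedence on left)
Postfix: 4 8 * 4 +


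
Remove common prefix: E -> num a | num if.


Common prefix: 'num'
Factored: E -> num E', E' -> a | if


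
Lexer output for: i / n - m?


Scan left to right, longest-match per lexeme
Tokens: ID(i), OP(/), ID(n), OP(-), ID(m)


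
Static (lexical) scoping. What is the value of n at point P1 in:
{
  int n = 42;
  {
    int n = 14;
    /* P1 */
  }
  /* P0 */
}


n declared in the same block as P1
n = 14


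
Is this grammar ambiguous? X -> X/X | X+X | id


'id/id+id' has two parse trees (no precedence encoded between / and +)
Ambiguous


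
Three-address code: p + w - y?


Break into single-operator statements:
t1 = p + w
t2 = t1 - y


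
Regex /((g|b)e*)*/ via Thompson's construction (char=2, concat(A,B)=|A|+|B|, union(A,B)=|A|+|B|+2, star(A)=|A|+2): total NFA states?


Syntax tree has 3 char leaf(s), 1 union(s), 2 star(s)
chars contribute 3×2 = 6; each union adds +2; each star adds +2
Total: 6 + 2 + 4 = 12 states


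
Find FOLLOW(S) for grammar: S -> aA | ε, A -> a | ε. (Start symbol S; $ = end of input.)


$ ∈ FOLLOW(S). For each A -> αBβ: add FIRST(β)\{ε} to FOLLOW(B); if β nullable, add FOLLOW(A).
FOLLOW(S) = {$}


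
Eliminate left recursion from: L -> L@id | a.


Left-recursive alternatives: L@id; non-recursive: a
Introduce L': L -> aL', L' -> @idL' | ε


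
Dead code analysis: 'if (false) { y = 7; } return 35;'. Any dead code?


condition is constant false, so the whole block is unreachable
Dead: 'if (false) { y = 7; }'


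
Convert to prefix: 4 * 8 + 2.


left-to-right (same/higher precedence on left): tree is (+ (* 4 8) 2)
Prefix: + * 4 8 2


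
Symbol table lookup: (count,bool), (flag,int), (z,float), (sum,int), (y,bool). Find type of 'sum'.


Lookup 'sum' → type int


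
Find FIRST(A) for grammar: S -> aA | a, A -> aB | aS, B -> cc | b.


Per alternative of A: FIRST(aB) = {a}; FIRST(aS) = {a}
FIRST(A) = {a}


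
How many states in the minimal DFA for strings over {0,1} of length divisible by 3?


Track length mod 3: states 0..2, accept at 0
Minimal DFA: 3 states


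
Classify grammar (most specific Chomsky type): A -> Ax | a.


Left-linear: every RHS is a terminal or one nonterminal followed by a terminal
Classification: Type 3 (Regular)


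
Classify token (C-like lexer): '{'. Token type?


Pattern: delimiter/punctuation
Type: PUNCTUATION


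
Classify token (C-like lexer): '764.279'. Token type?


Pattern: digits with a decimal point
Type: FLOAT_LITERAL


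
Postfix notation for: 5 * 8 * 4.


Left to right (same or higher precedence on left)
Postfix: 5 8 * 4 *


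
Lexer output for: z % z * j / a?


Scan left to right, longest-match per lexeme
Tokens: ID(z), OP(%), ID(z), OP(*), ID(j), OP(/), ID(a)


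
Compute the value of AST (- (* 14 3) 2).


Evaluate inner: (* 14 3) = 42
Evaluate root: (- 42 2) = 40
Result: 40


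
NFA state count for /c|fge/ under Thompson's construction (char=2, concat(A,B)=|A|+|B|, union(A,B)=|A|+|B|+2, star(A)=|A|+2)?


Syntax tree has 4 char leaf(s), 1 union(s), 0 star(s)
chars contribute 4×2 = 8; each union adds +2; each star adds +2
Total: 8 + 2 + 0 = 10 states


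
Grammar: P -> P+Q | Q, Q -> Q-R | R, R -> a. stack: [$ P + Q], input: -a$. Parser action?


'-' can extend Q; shift to build Q -> Q-R
Action: shift


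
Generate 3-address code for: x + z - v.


Break into single-operator statements:
t1 = x + z
t2 = t1 - v


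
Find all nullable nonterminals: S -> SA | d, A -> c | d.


A nonterminal is nullable iff some alternative derives ε (directly, or every symbol in it is nullable)
Nullable: {}


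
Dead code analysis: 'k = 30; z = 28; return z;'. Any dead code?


k is assigned but never read
Dead: 'k = 30'


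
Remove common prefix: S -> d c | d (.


Common prefix: 'd'
Factored: S -> d S', S' -> c | (


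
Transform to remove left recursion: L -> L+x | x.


Left-recursive alternatives: L+x; non-recursive: x
Introduce L': L -> xL', L' -> +xL' | ε


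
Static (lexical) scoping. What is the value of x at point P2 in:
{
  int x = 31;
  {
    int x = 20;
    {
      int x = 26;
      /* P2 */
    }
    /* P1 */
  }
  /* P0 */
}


x declared in the same block as P2
x = 26


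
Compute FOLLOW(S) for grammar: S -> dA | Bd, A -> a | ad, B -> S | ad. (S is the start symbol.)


$ ∈ FOLLOW(S). For each A -> αBβ: add FIRST(β)\{ε} to FOLLOW(B); if β nullable, add FOLLOW(A).
FOLLOW(S) = {$, d}


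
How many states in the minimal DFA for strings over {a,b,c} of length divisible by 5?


Track length mod 5: states 0..4, accept at 0
Minimal DFA: 5 states


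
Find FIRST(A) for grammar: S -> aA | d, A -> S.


Per alternative of A: FIRST(S) = {a, d}
FIRST(A) = {a, d}


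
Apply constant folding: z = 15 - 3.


15 - 3 = 12 at compile time
Optimized: z = 12


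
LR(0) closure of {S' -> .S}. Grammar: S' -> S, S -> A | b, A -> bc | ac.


Start: S' -> .S
For each item with dot before a nonterminal B, add B -> .γ for every B-production
Closure: [S' -> .S, S -> .A, S -> .b, A -> .bc, A -> .ac]


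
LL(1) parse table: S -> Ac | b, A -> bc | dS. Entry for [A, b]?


For [A, b]: 'b' ∈ FIRST(bc)
Entry: A -> bc


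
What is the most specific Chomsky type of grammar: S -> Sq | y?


Left-linear: every RHS is a terminal or one nonterminal followed by a terminal
Classification: Type 3 (Regular)


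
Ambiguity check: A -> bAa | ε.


balanced b^n…a^n: each string has a unique parse
Unambiguous


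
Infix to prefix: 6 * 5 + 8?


left-to-right (same/higher precedence on left): tree is (+ (* 6 5) 8)
Prefix: + * 6 5 8


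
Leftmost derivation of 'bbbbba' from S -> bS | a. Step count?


Derivation: S => bS => bbS => bbbS => bbbbS => bbbbbS => bbbbba
Steps: 6


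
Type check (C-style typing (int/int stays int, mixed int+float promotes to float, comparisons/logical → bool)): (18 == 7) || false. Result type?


Operand types: bool || bool
Rule: logical operators take bool operands and yield bool
Result type: bool


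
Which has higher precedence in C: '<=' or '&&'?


'<=' is relational (level 7); '&&' is logical AND (level 2)
Higher level binds tighter
'<=' has higher precedence than '&&'


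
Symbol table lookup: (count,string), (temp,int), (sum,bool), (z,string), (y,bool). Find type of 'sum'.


Lookup 'sum' → type bool


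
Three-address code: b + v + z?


Break into single-operator statements:
t1 = b + v
t2 = t1 + z


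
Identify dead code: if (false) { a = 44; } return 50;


condition is constant false, so the whole block is unreachable
Dead: 'if (false) { a = 44; }'


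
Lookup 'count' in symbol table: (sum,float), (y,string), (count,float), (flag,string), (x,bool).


Lookup 'count' → type float


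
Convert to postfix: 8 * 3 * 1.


Left to right (same or higher precedence on left)
Postfix: 8 3 * 1 *


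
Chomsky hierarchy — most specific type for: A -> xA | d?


Right-linear: every RHS is a terminal or a terminal followed by one nonterminal
Classification: Type 3 (Regular)


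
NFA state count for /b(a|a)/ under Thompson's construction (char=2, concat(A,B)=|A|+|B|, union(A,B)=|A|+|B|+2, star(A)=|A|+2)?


Syntax tree has 3 char leaf(s), 1 union(s), 0 star(s)
chars contribute 3×2 = 6; each union adds +2; each star adds +2
Total: 6 + 2 + 0 = 8 states


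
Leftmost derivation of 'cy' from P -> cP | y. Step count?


Derivation: P => cP => cy
Steps: 2


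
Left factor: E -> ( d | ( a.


Common prefix: '('
Factored: E -> ( E', E' -> d | a


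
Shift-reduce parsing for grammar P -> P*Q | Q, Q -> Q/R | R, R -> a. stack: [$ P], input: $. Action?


start symbol P on stack, input exhausted
Action: accept


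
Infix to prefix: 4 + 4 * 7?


'*' binds tighter: tree is (+ 4 (* 4 7))
Prefix: + 4 * 4 7


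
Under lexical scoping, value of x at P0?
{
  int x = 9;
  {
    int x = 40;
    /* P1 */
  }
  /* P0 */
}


x declared in the same block as P0
x = 9


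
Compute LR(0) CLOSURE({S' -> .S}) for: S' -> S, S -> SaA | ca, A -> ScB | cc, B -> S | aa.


Start: S' -> .S
For each item with dot before a nonterminal B, add B -> .γ for every B-production
Closure: [S' -> .S, S -> .SaA, S -> .ca]


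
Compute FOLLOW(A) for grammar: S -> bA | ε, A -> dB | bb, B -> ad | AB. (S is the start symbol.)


$ ∈ FOLLOW(S). For each A -> αBβ: add FIRST(β)\{ε} to FOLLOW(B); if β nullable, add FOLLOW(A).
FOLLOW(A) = {$, a, b, d}


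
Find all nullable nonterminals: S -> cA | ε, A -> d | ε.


A nonterminal is nullable iff some alternative derives ε (directly, or every symbol in it is nullable)
Nullable: {A, S}


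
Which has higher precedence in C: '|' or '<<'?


'<<' is shift (level 8); '|' is bitwise OR (level 3)
Higher level binds tighter
'<<' has higher precedence than '|'


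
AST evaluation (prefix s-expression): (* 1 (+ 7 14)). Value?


Evaluate inner: (+ 7 14) = 21
Evaluate root: (* 1 21) = 21
Result: 21


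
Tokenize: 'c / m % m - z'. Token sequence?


Scan left to right, longest-match per lexeme
Tokens: ID(c), OP(/), ID(m), OP(%), ID(m), OP(-), ID(z)


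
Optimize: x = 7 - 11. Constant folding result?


7 - 11 = -4 at compile time
Optimized: x = -4


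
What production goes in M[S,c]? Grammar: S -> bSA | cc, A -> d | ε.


For [S, c]: 'c' ∈ FIRST(cc)
Entry: S -> cc


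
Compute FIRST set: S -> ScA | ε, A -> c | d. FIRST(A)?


Per alternative of A: FIRST(c) = {c}; FIRST(d) = {d}
FIRST(A) = {c, d}


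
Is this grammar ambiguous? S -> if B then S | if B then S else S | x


dangling else: 'if B then if B then x else x' parses two ways
Ambiguous


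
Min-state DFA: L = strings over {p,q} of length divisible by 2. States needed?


Track length mod 2: states 0..1, accept at 0
Minimal DFA: 2 states


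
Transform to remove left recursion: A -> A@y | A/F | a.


Left-recursive alternatives: A@y, A/F; non-recursive: a
Introduce A': A -> aA', A' -> @yA' | /FA' | ε


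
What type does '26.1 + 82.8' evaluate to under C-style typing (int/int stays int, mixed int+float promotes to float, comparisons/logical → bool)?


Operand types: float + float
Rule: mixed int/float promotes to float; int/int stays int
Result type: float


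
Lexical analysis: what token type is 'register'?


Pattern: reserved word
Type: KEYWORD


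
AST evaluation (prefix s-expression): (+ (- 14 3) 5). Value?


Evaluate inner: (- 14 3) = 11
Evaluate root: (+ 11 5) = 16
Result: 16


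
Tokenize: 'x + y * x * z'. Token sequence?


Scan left to right, longest-match per lexeme
Tokens: ID(x), OP(+), ID(y), OP(*), ID(x), OP(*), ID(z)


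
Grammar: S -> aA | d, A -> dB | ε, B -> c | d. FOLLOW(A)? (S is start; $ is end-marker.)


$ ∈ FOLLOW(S). For each A -> αBβ: add FIRST(β)\{ε} to FOLLOW(B); if β nullable, add FOLLOW(A).
FOLLOW(A) = {$}


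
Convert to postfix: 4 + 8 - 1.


Left to right (same or higher precedence on left)
Postfix: 4 8 + 1 -


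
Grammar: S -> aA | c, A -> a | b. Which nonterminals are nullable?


A nonterminal is nullable iff some alternative derives ε (directly, or every symbol in it is nullable)
Nullable: {}


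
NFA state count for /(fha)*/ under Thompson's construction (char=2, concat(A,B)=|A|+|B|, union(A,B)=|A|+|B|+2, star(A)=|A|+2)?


Syntax tree has 3 char leaf(s), 0 union(s), 1 star(s)
chars contribute 3×2 = 6; each union adds +2; each star adds +2
Total: 6 + 0 + 2 = 8 states


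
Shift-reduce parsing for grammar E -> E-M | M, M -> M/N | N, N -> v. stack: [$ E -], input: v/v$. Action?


no handle ('E-' is not any RHS); shift 'v'
Action: shift


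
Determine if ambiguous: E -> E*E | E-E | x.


'x*x-x' has two parse trees (no precedence encoded between * and -)
Ambiguous


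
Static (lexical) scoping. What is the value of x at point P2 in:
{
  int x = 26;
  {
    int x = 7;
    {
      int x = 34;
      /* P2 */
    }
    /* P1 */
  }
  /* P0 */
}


x declared in the same block as P2
x = 34


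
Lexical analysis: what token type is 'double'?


Pattern: reserved word
Type: KEYWORD


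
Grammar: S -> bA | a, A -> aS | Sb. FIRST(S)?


Per alternative of S: FIRST(bA) = {b}; FIRST(a) = {a}
FIRST(S) = {a, b}


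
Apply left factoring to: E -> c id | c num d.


Common prefix: 'c'
Factored: E -> c E', E' -> id | num d


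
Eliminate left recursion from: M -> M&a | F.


Left-recursive alternatives: M&a; non-recursive: F
Introduce M': M -> FM', M' -> &aM' | ε


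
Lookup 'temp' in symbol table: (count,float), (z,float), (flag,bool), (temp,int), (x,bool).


Lookup 'temp' → type int


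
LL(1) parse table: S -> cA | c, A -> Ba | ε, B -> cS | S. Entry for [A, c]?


For [A, c]: 'c' ∈ FIRST(Ba)
Entry: A -> Ba


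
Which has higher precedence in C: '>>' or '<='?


'>>' is shift (level 8); '<=' is relational (level 7)
Higher level binds tighter
'>>' has higher precedence than '<='


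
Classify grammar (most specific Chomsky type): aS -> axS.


LHS has context (more than one symbol) and |LHS| ≤ |RHS|
Classification: Type 1 (Context-Sensitive)


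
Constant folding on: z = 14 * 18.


14 * 18 = 252 at compile time
Optimized: z = 252


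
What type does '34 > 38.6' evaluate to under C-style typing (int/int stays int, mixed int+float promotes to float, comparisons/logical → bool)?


Operand types: int > float
Rule: comparison yields bool
Result type: bool


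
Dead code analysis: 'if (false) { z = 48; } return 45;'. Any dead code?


condition is constant false, so the whole block is unreachable
Dead: 'if (false) { z = 48; }'


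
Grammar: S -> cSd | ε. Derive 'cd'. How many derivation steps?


Derivation: S => cSd => cd
Steps: 2


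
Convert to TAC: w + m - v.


Break into single-operator statements:
t1 = w + m
t2 = t1 - v


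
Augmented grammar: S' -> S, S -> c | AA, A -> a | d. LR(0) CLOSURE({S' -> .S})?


Start: S' -> .S
For each item with dot before a nonterminal B, add B -> .γ for every B-production
Closure: [S' -> .S, S -> .c, S -> .AA, A -> .a, A -> .d]


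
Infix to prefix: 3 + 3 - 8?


left-to-right (same/higher precedence on left): tree is (- (+ 3 3) 8)
Prefix: - + 3 3 8


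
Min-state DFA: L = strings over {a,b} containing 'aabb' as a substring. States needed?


KMP-style automaton: 4 progress states + 1 absorbing accept = 5
Minimal DFA: 5 states


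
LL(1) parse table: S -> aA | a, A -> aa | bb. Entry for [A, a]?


For [A, a]: 'a' ∈ FIRST(aa)
Entry: A -> aa


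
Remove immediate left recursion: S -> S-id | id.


Left-recursive alternatives: S-id; non-recursive: id
Introduce S': S -> idS', S' -> -idS' | ε


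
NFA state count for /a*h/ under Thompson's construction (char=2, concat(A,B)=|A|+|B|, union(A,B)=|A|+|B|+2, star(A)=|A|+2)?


Syntax tree has 2 char leaf(s), 0 union(s), 1 star(s)
chars contribute 2×2 = 4; each union adds +2; each star adds +2
Total: 4 + 0 + 2 = 6 states


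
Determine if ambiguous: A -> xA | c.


right-linear, alternatives start with distinct terminals 'x' vs 'c': unique leftmost derivation
Unambiguous


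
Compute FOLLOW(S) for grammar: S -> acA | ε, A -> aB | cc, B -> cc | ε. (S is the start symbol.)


$ ∈ FOLLOW(S). For each A -> αBβ: add FIRST(β)\{ε} to FOLLOW(B); if β nullable, add FOLLOW(A).
FOLLOW(S) = {$}


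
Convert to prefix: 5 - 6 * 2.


'*' binds tighter: tree is (- 5 (* 6 2))
Prefix: - 5 * 6 2


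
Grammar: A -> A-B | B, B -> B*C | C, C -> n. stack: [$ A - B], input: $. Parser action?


handle 'A-B' on top; lookahead ∈ FOLLOW(A) = {-, $}
Action: reduce (A -> A-B)


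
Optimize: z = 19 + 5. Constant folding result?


19 + 5 = 24 at compile time
Optimized: z = 24


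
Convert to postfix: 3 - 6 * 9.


* has higher precedence, evaluate 6*9 first
Postfix: 3 6 9 * -


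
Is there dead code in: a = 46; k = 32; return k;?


a is assigned but never read
Dead: 'a = 46'


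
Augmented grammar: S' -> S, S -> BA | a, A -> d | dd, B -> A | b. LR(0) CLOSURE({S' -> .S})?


Start: S' -> .S
For each item with dot before a nonterminal B, add B -> .γ for every B-production
Closure: [S' -> .S, S -> .BA, S -> .a, B -> .A, B -> .b, A -> .d, A -> .dd]


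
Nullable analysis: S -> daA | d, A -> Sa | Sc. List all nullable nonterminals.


A nonterminal is nullable iff some alternative derives ε (directly, or every symbol in it is nullable)
Nullable: {}


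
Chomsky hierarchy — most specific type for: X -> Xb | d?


Left-linear: every RHS is a terminal or one nonterminal followed by a terminal
Classification: Type 3 (Regular)


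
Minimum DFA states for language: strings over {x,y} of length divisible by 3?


Track length mod 3: states 0..2, accept at 0
Minimal DFA: 3 states


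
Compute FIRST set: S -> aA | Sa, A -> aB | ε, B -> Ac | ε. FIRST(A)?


Per alternative of A: FIRST(aB) = {a}; FIRST(ε) = {ε}
FIRST(A) = {a, ε}


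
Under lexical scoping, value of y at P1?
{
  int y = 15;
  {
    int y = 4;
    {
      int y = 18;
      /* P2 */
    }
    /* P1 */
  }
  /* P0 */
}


y declared in the same block as P1
y = 4


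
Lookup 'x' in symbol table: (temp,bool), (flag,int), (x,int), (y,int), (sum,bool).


Lookup 'x' → type int


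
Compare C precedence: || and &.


'&' is bitwise AND (level 5); '||' is logical OR (level 1)
Higher level binds tighter
'&' has higher precedence than '||'


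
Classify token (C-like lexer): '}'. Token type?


Pattern: delimiter/punctuation
Type: PUNCTUATION


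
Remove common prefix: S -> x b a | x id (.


Common prefix: 'x'
Factored: S -> x S', S' -> b a | id (


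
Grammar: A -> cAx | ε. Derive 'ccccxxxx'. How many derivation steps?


Derivation: A => cAx => ccAxx => cccAxxx => ccccAxxxx => ccccxxxx
Steps: 5


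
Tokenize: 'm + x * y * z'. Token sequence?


Scan left to right, longest-match per lexeme
Tokens: ID(m), OP(+), ID(x), OP(*), ID(y), OP(*), ID(z)


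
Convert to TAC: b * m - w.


Break into single-operator statements:
t1 = b * m
t2 = t1 - w


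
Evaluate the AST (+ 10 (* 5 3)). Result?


Evaluate inner: (* 5 3) = 15
Evaluate root: (+ 10 15) = 25
Result: 25


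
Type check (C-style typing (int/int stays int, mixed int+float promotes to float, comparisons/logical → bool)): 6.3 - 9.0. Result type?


Operand types: float - float
Rule: mixed int/float promotes to float; int/int stays int
Result type: float


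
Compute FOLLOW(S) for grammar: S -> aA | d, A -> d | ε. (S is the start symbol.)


$ ∈ FOLLOW(S). For each A -> αBβ: add FIRST(β)\{ε} to FOLLOW(B); if β nullable, add FOLLOW(A).
FOLLOW(S) = {$}


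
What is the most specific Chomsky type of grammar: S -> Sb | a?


Left-linear: every RHS is a terminal or one nonterminal followed by a terminal
Classification: Type 3 (Regular)


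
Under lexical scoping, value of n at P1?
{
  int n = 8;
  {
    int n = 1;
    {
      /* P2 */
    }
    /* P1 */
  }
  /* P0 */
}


n declared in the same block as P1
n = 1


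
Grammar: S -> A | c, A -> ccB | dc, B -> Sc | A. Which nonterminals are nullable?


A nonterminal is nullable iff some alternative derives ε (directly, or every symbol in it is nullable)
Nullable: {}


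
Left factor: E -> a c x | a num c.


Common prefix: 'a'
Factored: E -> a E', E' -> c x | num c


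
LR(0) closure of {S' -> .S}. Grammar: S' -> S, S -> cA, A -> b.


Start: S' -> .S
For each item with dot before a nonterminal B, add B -> .γ for every B-production
Closure: [S' -> .S, S -> .cA]


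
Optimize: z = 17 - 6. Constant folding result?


17 - 6 = 11 at compile time
Optimized: z = 11


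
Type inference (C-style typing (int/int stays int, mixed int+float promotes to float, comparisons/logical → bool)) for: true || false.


Operand types: bool || bool
Rule: logical operators take bool operands and yield bool
Result type: bool


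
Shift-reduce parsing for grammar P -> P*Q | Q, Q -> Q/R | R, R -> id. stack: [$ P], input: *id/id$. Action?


shift '*' to continue P -> P*Q
Action: shift


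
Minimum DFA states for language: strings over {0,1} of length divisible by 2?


Track length mod 2: states 0..1, accept at 0
Minimal DFA: 2 states


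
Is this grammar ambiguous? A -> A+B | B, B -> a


precedence layered via separate nonterminal B: deterministic
Unambiguous


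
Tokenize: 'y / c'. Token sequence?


Scan left to right, longest-match per lexeme
Tokens: ID(y), OP(/), ID(c)


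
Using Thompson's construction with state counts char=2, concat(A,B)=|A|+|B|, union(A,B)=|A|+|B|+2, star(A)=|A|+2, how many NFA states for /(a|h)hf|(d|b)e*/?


Syntax tree has 7 char leaf(s), 3 union(s), 1 star(s)
chars contribute 7×2 = 14; each union adds +2; each star adds +2
Total: 14 + 6 + 2 = 22 states


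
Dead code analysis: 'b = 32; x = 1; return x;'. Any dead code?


b is assigned but never read
Dead: 'b = 32'


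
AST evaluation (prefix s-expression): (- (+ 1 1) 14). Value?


Evaluate inner: (+ 1 1) = 2
Evaluate root: (- 2 14) = -12
Result: -12


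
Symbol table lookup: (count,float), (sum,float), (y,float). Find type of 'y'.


Lookup 'y' → type float


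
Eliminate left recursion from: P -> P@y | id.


Left-recursive alternatives: P@y; non-recursive: id
Introduce P': P -> idP', P' -> @yP' | ε


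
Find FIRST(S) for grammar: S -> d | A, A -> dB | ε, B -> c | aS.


Per alternative of S: FIRST(d) = {d}; FIRST(A) = {d, ε}
FIRST(S) = {d, ε}


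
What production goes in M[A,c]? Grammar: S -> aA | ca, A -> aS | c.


For [A, c]: 'c' ∈ FIRST(c)
Entry: A -> c


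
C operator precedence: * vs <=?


'*' is multiplicative (level 10); '<=' is relational (level 7)
Higher level binds tighter
'*' has higher precedence than '<='


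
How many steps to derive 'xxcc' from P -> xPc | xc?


Derivation: P => xPc => xxcc
Steps: 2


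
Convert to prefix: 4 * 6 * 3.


left-to-right (same/higher precedence on left): tree is (* (* 4 6) 3)
Prefix: * * 4 6 3


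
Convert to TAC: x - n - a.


Break into single-operator statements:
t1 = x - n
t2 = t1 - a


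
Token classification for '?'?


Pattern: operator symbol
Type: OPERATOR


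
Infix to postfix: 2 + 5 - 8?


Left to right (same or higher precedence on left)
Postfix: 2 5 + 8 -


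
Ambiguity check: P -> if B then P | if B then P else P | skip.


dangling else: 'if B then if B then skip else skip' parses two ways
Ambiguous


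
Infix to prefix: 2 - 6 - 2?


left-to-right (same/higher precedence on left): tree is (- (- 2 6) 2)
Prefix: - - 2 6 2


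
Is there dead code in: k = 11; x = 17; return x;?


k is assigned but never read
Dead: 'k = 11'


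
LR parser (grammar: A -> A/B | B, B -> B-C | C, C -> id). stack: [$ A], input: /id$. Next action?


shift '/' to continue A -> A/B
Action: shift


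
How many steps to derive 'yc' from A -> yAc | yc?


Derivation: A => yc
Steps: 1


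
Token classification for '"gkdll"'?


Pattern: double-quoted sequence
Type: STRING_LITERAL


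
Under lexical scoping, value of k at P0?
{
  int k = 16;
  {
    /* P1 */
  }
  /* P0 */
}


k declared in the same block as P0
k = 16


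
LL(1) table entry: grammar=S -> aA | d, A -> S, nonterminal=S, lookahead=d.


For [S, d]: 'd' ∈ FIRST(d)
Entry: S -> d


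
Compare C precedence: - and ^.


'-' is additive (level 9); '^' is bitwise XOR (level 4)
Higher level binds tighter
'-' has higher precedence than '^'


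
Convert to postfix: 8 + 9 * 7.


* has higher precedence, evaluate 9*7 first
Postfix: 8 9 7 * +


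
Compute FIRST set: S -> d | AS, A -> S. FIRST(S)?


Per alternative of S: FIRST(d) = {d}; FIRST(AS) = {d}
FIRST(S) = {d}


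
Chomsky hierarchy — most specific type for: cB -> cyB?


LHS has context (more than one symbol) and |LHS| ≤ |RHS|
Classification: Type 1 (Context-Sensitive)


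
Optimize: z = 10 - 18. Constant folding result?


10 - 18 = -8 at compile time
Optimized: z = -8


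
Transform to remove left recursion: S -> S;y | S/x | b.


Left-recursive alternatives: S;y, S/x; non-recursive: b
Introduce S': S -> bS', S' -> ;yS' | /xS' | ε


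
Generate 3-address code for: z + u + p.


Break into single-operator statements:
t1 = z + u
t2 = t1 + p


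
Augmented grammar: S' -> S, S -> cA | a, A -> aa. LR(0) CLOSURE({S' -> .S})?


Start: S' -> .S
For each item with dot before a nonterminal B, add B -> .γ for every B-production
Closure: [S' -> .S, S -> .cA, S -> .a]
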